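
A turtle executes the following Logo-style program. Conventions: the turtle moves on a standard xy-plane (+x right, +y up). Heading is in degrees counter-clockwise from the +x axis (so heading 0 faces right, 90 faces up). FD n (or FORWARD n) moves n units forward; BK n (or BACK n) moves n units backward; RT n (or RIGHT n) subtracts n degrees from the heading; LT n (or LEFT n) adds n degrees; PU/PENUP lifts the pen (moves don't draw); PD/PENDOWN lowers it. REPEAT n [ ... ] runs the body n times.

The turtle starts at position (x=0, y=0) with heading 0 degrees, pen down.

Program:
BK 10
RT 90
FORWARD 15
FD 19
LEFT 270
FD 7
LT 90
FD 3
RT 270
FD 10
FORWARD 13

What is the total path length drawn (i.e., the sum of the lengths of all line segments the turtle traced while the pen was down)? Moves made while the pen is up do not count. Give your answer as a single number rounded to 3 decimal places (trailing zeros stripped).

Answer: 77

Derivation:
Executing turtle program step by step:
Start: pos=(0,0), heading=0, pen down
BK 10: (0,0) -> (-10,0) [heading=0, draw]
RT 90: heading 0 -> 270
FD 15: (-10,0) -> (-10,-15) [heading=270, draw]
FD 19: (-10,-15) -> (-10,-34) [heading=270, draw]
LT 270: heading 270 -> 180
FD 7: (-10,-34) -> (-17,-34) [heading=180, draw]
LT 90: heading 180 -> 270
FD 3: (-17,-34) -> (-17,-37) [heading=270, draw]
RT 270: heading 270 -> 0
FD 10: (-17,-37) -> (-7,-37) [heading=0, draw]
FD 13: (-7,-37) -> (6,-37) [heading=0, draw]
Final: pos=(6,-37), heading=0, 7 segment(s) drawn

Segment lengths:
  seg 1: (0,0) -> (-10,0), length = 10
  seg 2: (-10,0) -> (-10,-15), length = 15
  seg 3: (-10,-15) -> (-10,-34), length = 19
  seg 4: (-10,-34) -> (-17,-34), length = 7
  seg 5: (-17,-34) -> (-17,-37), length = 3
  seg 6: (-17,-37) -> (-7,-37), length = 10
  seg 7: (-7,-37) -> (6,-37), length = 13
Total = 77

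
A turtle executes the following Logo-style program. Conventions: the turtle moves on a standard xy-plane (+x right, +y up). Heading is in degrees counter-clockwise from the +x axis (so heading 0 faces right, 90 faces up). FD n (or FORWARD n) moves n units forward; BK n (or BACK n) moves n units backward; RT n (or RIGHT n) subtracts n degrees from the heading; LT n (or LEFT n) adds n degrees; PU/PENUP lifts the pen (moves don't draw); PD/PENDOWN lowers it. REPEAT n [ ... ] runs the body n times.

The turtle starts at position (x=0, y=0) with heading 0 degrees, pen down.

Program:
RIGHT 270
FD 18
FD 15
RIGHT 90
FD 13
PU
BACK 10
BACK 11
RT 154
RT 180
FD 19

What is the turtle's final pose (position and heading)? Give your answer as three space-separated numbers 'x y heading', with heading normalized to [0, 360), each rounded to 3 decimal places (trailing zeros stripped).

Executing turtle program step by step:
Start: pos=(0,0), heading=0, pen down
RT 270: heading 0 -> 90
FD 18: (0,0) -> (0,18) [heading=90, draw]
FD 15: (0,18) -> (0,33) [heading=90, draw]
RT 90: heading 90 -> 0
FD 13: (0,33) -> (13,33) [heading=0, draw]
PU: pen up
BK 10: (13,33) -> (3,33) [heading=0, move]
BK 11: (3,33) -> (-8,33) [heading=0, move]
RT 154: heading 0 -> 206
RT 180: heading 206 -> 26
FD 19: (-8,33) -> (9.077,41.329) [heading=26, move]
Final: pos=(9.077,41.329), heading=26, 3 segment(s) drawn

Answer: 9.077 41.329 26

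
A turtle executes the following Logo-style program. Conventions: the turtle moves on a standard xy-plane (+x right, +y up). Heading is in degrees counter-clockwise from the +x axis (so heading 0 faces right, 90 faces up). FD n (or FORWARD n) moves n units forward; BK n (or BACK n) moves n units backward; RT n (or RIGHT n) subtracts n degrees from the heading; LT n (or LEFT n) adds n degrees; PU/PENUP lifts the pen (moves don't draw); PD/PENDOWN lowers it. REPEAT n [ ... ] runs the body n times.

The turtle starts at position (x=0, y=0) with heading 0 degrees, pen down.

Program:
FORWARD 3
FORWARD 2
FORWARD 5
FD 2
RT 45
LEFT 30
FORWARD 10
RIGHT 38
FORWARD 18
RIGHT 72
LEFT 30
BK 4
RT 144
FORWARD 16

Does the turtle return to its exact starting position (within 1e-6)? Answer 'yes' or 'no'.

Executing turtle program step by step:
Start: pos=(0,0), heading=0, pen down
FD 3: (0,0) -> (3,0) [heading=0, draw]
FD 2: (3,0) -> (5,0) [heading=0, draw]
FD 5: (5,0) -> (10,0) [heading=0, draw]
FD 2: (10,0) -> (12,0) [heading=0, draw]
RT 45: heading 0 -> 315
LT 30: heading 315 -> 345
FD 10: (12,0) -> (21.659,-2.588) [heading=345, draw]
RT 38: heading 345 -> 307
FD 18: (21.659,-2.588) -> (32.492,-16.964) [heading=307, draw]
RT 72: heading 307 -> 235
LT 30: heading 235 -> 265
BK 4: (32.492,-16.964) -> (32.841,-12.979) [heading=265, draw]
RT 144: heading 265 -> 121
FD 16: (32.841,-12.979) -> (24.6,0.736) [heading=121, draw]
Final: pos=(24.6,0.736), heading=121, 8 segment(s) drawn

Start position: (0, 0)
Final position: (24.6, 0.736)
Distance = 24.611; >= 1e-6 -> NOT closed

Answer: no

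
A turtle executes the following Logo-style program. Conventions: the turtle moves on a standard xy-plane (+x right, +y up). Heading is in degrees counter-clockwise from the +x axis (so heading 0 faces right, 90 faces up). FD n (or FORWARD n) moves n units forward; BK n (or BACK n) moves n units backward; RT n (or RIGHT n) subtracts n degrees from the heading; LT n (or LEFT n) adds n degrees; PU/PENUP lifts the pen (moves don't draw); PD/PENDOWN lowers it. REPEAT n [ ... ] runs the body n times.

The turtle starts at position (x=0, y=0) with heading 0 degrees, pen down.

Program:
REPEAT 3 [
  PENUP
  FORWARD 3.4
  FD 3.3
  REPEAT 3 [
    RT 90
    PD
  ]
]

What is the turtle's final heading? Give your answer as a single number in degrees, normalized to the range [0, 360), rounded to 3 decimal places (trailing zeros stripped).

Answer: 270

Derivation:
Executing turtle program step by step:
Start: pos=(0,0), heading=0, pen down
REPEAT 3 [
  -- iteration 1/3 --
  PU: pen up
  FD 3.4: (0,0) -> (3.4,0) [heading=0, move]
  FD 3.3: (3.4,0) -> (6.7,0) [heading=0, move]
  REPEAT 3 [
    -- iteration 1/3 --
    RT 90: heading 0 -> 270
    PD: pen down
    -- iteration 2/3 --
    RT 90: heading 270 -> 180
    PD: pen down
    -- iteration 3/3 --
    RT 90: heading 180 -> 90
    PD: pen down
  ]
  -- iteration 2/3 --
  PU: pen up
  FD 3.4: (6.7,0) -> (6.7,3.4) [heading=90, move]
  FD 3.3: (6.7,3.4) -> (6.7,6.7) [heading=90, move]
  REPEAT 3 [
    -- iteration 1/3 --
    RT 90: heading 90 -> 0
    PD: pen down
    -- iteration 2/3 --
    RT 90: heading 0 -> 270
    PD: pen down
    -- iteration 3/3 --
    RT 90: heading 270 -> 180
    PD: pen down
  ]
  -- iteration 3/3 --
  PU: pen up
  FD 3.4: (6.7,6.7) -> (3.3,6.7) [heading=180, move]
  FD 3.3: (3.3,6.7) -> (0,6.7) [heading=180, move]
  REPEAT 3 [
    -- iteration 1/3 --
    RT 90: heading 180 -> 90
    PD: pen down
    -- iteration 2/3 --
    RT 90: heading 90 -> 0
    PD: pen down
    -- iteration 3/3 --
    RT 90: heading 0 -> 270
    PD: pen down
  ]
]
Final: pos=(0,6.7), heading=270, 0 segment(s) drawn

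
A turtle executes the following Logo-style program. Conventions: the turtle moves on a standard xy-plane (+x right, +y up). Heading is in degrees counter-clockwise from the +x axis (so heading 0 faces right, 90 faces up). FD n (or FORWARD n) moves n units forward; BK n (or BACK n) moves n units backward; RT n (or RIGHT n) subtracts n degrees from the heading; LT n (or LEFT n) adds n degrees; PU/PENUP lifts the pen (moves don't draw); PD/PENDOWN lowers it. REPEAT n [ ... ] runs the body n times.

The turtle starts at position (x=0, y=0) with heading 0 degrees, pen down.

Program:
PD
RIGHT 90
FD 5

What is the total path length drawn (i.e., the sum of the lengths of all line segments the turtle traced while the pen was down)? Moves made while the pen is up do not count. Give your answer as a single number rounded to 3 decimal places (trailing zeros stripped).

Answer: 5

Derivation:
Executing turtle program step by step:
Start: pos=(0,0), heading=0, pen down
PD: pen down
RT 90: heading 0 -> 270
FD 5: (0,0) -> (0,-5) [heading=270, draw]
Final: pos=(0,-5), heading=270, 1 segment(s) drawn

Segment lengths:
  seg 1: (0,0) -> (0,-5), length = 5
Total = 5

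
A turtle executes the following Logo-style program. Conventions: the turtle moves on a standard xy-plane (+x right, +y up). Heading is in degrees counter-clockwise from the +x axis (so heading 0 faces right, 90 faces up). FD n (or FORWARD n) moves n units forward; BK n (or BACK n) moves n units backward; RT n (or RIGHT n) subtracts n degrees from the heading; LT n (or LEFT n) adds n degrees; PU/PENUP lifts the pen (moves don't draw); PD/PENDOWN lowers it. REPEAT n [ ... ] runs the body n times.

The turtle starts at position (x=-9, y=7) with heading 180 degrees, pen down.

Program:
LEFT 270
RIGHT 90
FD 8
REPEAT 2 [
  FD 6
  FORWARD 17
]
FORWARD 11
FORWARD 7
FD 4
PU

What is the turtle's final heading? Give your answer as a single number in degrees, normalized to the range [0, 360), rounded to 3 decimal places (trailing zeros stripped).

Executing turtle program step by step:
Start: pos=(-9,7), heading=180, pen down
LT 270: heading 180 -> 90
RT 90: heading 90 -> 0
FD 8: (-9,7) -> (-1,7) [heading=0, draw]
REPEAT 2 [
  -- iteration 1/2 --
  FD 6: (-1,7) -> (5,7) [heading=0, draw]
  FD 17: (5,7) -> (22,7) [heading=0, draw]
  -- iteration 2/2 --
  FD 6: (22,7) -> (28,7) [heading=0, draw]
  FD 17: (28,7) -> (45,7) [heading=0, draw]
]
FD 11: (45,7) -> (56,7) [heading=0, draw]
FD 7: (56,7) -> (63,7) [heading=0, draw]
FD 4: (63,7) -> (67,7) [heading=0, draw]
PU: pen up
Final: pos=(67,7), heading=0, 8 segment(s) drawn

Answer: 0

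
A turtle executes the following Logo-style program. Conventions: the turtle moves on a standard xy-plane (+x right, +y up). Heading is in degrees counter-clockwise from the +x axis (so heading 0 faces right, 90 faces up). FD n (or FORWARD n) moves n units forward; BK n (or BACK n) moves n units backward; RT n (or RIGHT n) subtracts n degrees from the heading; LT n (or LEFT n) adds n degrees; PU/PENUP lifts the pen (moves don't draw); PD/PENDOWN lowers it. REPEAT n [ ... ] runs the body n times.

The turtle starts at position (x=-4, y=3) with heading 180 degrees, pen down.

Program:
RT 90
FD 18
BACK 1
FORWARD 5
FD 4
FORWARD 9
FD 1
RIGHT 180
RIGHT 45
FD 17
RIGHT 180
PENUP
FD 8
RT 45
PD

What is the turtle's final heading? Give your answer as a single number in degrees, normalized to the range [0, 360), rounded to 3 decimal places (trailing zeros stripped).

Executing turtle program step by step:
Start: pos=(-4,3), heading=180, pen down
RT 90: heading 180 -> 90
FD 18: (-4,3) -> (-4,21) [heading=90, draw]
BK 1: (-4,21) -> (-4,20) [heading=90, draw]
FD 5: (-4,20) -> (-4,25) [heading=90, draw]
FD 4: (-4,25) -> (-4,29) [heading=90, draw]
FD 9: (-4,29) -> (-4,38) [heading=90, draw]
FD 1: (-4,38) -> (-4,39) [heading=90, draw]
RT 180: heading 90 -> 270
RT 45: heading 270 -> 225
FD 17: (-4,39) -> (-16.021,26.979) [heading=225, draw]
RT 180: heading 225 -> 45
PU: pen up
FD 8: (-16.021,26.979) -> (-10.364,32.636) [heading=45, move]
RT 45: heading 45 -> 0
PD: pen down
Final: pos=(-10.364,32.636), heading=0, 7 segment(s) drawn

Answer: 0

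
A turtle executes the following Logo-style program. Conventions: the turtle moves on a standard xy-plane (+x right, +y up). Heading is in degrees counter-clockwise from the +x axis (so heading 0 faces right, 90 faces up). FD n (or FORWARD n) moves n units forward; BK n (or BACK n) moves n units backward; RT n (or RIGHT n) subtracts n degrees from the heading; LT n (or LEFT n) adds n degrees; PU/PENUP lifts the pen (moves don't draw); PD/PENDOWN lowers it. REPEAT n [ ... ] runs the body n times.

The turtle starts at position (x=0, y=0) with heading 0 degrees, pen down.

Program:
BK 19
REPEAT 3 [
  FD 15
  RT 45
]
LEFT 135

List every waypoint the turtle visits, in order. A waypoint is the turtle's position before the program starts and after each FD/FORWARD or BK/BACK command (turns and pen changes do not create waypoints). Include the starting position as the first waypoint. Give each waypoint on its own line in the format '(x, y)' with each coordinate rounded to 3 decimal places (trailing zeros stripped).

Answer: (0, 0)
(-19, 0)
(-4, 0)
(6.607, -10.607)
(6.607, -25.607)

Derivation:
Executing turtle program step by step:
Start: pos=(0,0), heading=0, pen down
BK 19: (0,0) -> (-19,0) [heading=0, draw]
REPEAT 3 [
  -- iteration 1/3 --
  FD 15: (-19,0) -> (-4,0) [heading=0, draw]
  RT 45: heading 0 -> 315
  -- iteration 2/3 --
  FD 15: (-4,0) -> (6.607,-10.607) [heading=315, draw]
  RT 45: heading 315 -> 270
  -- iteration 3/3 --
  FD 15: (6.607,-10.607) -> (6.607,-25.607) [heading=270, draw]
  RT 45: heading 270 -> 225
]
LT 135: heading 225 -> 0
Final: pos=(6.607,-25.607), heading=0, 4 segment(s) drawn
Waypoints (5 total):
(0, 0)
(-19, 0)
(-4, 0)
(6.607, -10.607)
(6.607, -25.607)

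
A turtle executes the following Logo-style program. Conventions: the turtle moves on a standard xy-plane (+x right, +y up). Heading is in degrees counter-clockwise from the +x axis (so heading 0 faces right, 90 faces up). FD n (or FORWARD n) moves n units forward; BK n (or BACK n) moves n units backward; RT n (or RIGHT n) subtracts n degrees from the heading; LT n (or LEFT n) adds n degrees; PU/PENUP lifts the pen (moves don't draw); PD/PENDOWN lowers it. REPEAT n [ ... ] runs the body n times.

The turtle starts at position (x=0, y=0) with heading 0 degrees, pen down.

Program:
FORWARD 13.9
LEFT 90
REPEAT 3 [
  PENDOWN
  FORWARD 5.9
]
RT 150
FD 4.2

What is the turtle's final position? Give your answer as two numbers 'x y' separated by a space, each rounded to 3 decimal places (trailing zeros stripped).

Executing turtle program step by step:
Start: pos=(0,0), heading=0, pen down
FD 13.9: (0,0) -> (13.9,0) [heading=0, draw]
LT 90: heading 0 -> 90
REPEAT 3 [
  -- iteration 1/3 --
  PD: pen down
  FD 5.9: (13.9,0) -> (13.9,5.9) [heading=90, draw]
  -- iteration 2/3 --
  PD: pen down
  FD 5.9: (13.9,5.9) -> (13.9,11.8) [heading=90, draw]
  -- iteration 3/3 --
  PD: pen down
  FD 5.9: (13.9,11.8) -> (13.9,17.7) [heading=90, draw]
]
RT 150: heading 90 -> 300
FD 4.2: (13.9,17.7) -> (16,14.063) [heading=300, draw]
Final: pos=(16,14.063), heading=300, 5 segment(s) drawn

Answer: 16 14.063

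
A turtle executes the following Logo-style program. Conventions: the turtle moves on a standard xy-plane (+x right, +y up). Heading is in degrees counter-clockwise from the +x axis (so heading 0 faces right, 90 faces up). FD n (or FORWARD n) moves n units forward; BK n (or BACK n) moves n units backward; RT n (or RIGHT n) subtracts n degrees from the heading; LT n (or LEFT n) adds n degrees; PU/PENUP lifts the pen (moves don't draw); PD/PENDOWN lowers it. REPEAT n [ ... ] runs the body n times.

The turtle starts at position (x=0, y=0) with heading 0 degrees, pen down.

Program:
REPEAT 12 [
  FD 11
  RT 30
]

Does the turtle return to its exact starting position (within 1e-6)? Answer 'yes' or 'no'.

Executing turtle program step by step:
Start: pos=(0,0), heading=0, pen down
REPEAT 12 [
  -- iteration 1/12 --
  FD 11: (0,0) -> (11,0) [heading=0, draw]
  RT 30: heading 0 -> 330
  -- iteration 2/12 --
  FD 11: (11,0) -> (20.526,-5.5) [heading=330, draw]
  RT 30: heading 330 -> 300
  -- iteration 3/12 --
  FD 11: (20.526,-5.5) -> (26.026,-15.026) [heading=300, draw]
  RT 30: heading 300 -> 270
  -- iteration 4/12 --
  FD 11: (26.026,-15.026) -> (26.026,-26.026) [heading=270, draw]
  RT 30: heading 270 -> 240
  -- iteration 5/12 --
  FD 11: (26.026,-26.026) -> (20.526,-35.553) [heading=240, draw]
  RT 30: heading 240 -> 210
  -- iteration 6/12 --
  FD 11: (20.526,-35.553) -> (11,-41.053) [heading=210, draw]
  RT 30: heading 210 -> 180
  -- iteration 7/12 --
  FD 11: (11,-41.053) -> (0,-41.053) [heading=180, draw]
  RT 30: heading 180 -> 150
  -- iteration 8/12 --
  FD 11: (0,-41.053) -> (-9.526,-35.553) [heading=150, draw]
  RT 30: heading 150 -> 120
  -- iteration 9/12 --
  FD 11: (-9.526,-35.553) -> (-15.026,-26.026) [heading=120, draw]
  RT 30: heading 120 -> 90
  -- iteration 10/12 --
  FD 11: (-15.026,-26.026) -> (-15.026,-15.026) [heading=90, draw]
  RT 30: heading 90 -> 60
  -- iteration 11/12 --
  FD 11: (-15.026,-15.026) -> (-9.526,-5.5) [heading=60, draw]
  RT 30: heading 60 -> 30
  -- iteration 12/12 --
  FD 11: (-9.526,-5.5) -> (0,0) [heading=30, draw]
  RT 30: heading 30 -> 0
]
Final: pos=(0,0), heading=0, 12 segment(s) drawn

Start position: (0, 0)
Final position: (0, 0)
Distance = 0; < 1e-6 -> CLOSED

Answer: yes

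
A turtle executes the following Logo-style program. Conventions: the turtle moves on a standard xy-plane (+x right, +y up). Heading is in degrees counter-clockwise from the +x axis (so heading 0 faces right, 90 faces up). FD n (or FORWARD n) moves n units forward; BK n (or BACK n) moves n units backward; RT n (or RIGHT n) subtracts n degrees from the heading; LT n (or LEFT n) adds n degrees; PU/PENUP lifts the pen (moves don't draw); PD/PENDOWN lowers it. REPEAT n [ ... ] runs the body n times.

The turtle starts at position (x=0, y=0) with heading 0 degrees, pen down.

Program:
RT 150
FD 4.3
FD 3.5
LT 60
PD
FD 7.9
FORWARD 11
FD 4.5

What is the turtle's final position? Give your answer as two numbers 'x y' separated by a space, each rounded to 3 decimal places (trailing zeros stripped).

Executing turtle program step by step:
Start: pos=(0,0), heading=0, pen down
RT 150: heading 0 -> 210
FD 4.3: (0,0) -> (-3.724,-2.15) [heading=210, draw]
FD 3.5: (-3.724,-2.15) -> (-6.755,-3.9) [heading=210, draw]
LT 60: heading 210 -> 270
PD: pen down
FD 7.9: (-6.755,-3.9) -> (-6.755,-11.8) [heading=270, draw]
FD 11: (-6.755,-11.8) -> (-6.755,-22.8) [heading=270, draw]
FD 4.5: (-6.755,-22.8) -> (-6.755,-27.3) [heading=270, draw]
Final: pos=(-6.755,-27.3), heading=270, 5 segment(s) drawn

Answer: -6.755 -27.3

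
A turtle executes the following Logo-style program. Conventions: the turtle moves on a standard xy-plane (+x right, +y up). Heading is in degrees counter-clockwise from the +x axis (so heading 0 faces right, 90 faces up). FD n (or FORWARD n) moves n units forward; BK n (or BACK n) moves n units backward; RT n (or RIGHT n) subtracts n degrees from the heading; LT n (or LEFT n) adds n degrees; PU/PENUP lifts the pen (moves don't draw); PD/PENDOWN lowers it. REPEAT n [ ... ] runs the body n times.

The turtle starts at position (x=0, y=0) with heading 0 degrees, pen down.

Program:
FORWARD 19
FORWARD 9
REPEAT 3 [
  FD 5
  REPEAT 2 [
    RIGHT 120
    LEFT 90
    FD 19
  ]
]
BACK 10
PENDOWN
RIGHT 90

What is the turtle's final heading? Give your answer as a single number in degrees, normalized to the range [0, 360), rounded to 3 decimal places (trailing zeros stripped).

Answer: 90

Derivation:
Executing turtle program step by step:
Start: pos=(0,0), heading=0, pen down
FD 19: (0,0) -> (19,0) [heading=0, draw]
FD 9: (19,0) -> (28,0) [heading=0, draw]
REPEAT 3 [
  -- iteration 1/3 --
  FD 5: (28,0) -> (33,0) [heading=0, draw]
  REPEAT 2 [
    -- iteration 1/2 --
    RT 120: heading 0 -> 240
    LT 90: heading 240 -> 330
    FD 19: (33,0) -> (49.454,-9.5) [heading=330, draw]
    -- iteration 2/2 --
    RT 120: heading 330 -> 210
    LT 90: heading 210 -> 300
    FD 19: (49.454,-9.5) -> (58.954,-25.954) [heading=300, draw]
  ]
  -- iteration 2/3 --
  FD 5: (58.954,-25.954) -> (61.454,-30.285) [heading=300, draw]
  REPEAT 2 [
    -- iteration 1/2 --
    RT 120: heading 300 -> 180
    LT 90: heading 180 -> 270
    FD 19: (61.454,-30.285) -> (61.454,-49.285) [heading=270, draw]
    -- iteration 2/2 --
    RT 120: heading 270 -> 150
    LT 90: heading 150 -> 240
    FD 19: (61.454,-49.285) -> (51.954,-65.739) [heading=240, draw]
  ]
  -- iteration 3/3 --
  FD 5: (51.954,-65.739) -> (49.454,-70.069) [heading=240, draw]
  REPEAT 2 [
    -- iteration 1/2 --
    RT 120: heading 240 -> 120
    LT 90: heading 120 -> 210
    FD 19: (49.454,-70.069) -> (33,-79.569) [heading=210, draw]
    -- iteration 2/2 --
    RT 120: heading 210 -> 90
    LT 90: heading 90 -> 180
    FD 19: (33,-79.569) -> (14,-79.569) [heading=180, draw]
  ]
]
BK 10: (14,-79.569) -> (24,-79.569) [heading=180, draw]
PD: pen down
RT 90: heading 180 -> 90
Final: pos=(24,-79.569), heading=90, 12 segment(s) drawn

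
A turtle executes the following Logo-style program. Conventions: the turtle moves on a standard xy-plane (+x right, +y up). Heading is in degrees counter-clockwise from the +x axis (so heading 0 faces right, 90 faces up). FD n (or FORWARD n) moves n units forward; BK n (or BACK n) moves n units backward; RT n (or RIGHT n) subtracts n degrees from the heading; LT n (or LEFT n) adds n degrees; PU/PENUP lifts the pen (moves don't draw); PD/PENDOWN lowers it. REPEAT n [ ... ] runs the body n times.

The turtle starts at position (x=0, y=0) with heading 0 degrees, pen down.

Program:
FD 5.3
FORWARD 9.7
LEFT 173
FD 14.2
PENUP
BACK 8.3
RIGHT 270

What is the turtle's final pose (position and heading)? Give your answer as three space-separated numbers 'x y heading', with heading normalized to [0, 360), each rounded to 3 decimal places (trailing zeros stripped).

Executing turtle program step by step:
Start: pos=(0,0), heading=0, pen down
FD 5.3: (0,0) -> (5.3,0) [heading=0, draw]
FD 9.7: (5.3,0) -> (15,0) [heading=0, draw]
LT 173: heading 0 -> 173
FD 14.2: (15,0) -> (0.906,1.731) [heading=173, draw]
PU: pen up
BK 8.3: (0.906,1.731) -> (9.144,0.719) [heading=173, move]
RT 270: heading 173 -> 263
Final: pos=(9.144,0.719), heading=263, 3 segment(s) drawn

Answer: 9.144 0.719 263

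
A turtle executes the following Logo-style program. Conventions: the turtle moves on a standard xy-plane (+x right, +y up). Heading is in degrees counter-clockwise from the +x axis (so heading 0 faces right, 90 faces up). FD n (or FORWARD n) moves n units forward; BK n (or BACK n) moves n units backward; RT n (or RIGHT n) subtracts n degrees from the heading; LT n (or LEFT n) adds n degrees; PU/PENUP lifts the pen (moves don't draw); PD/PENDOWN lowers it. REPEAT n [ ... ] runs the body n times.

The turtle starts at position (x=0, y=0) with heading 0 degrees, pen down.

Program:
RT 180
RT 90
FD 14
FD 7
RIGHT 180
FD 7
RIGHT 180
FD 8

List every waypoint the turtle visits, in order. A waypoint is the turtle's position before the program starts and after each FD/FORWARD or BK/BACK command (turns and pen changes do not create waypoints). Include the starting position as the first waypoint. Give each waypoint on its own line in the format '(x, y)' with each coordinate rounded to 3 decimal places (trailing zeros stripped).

Answer: (0, 0)
(0, 14)
(0, 21)
(0, 14)
(0, 22)

Derivation:
Executing turtle program step by step:
Start: pos=(0,0), heading=0, pen down
RT 180: heading 0 -> 180
RT 90: heading 180 -> 90
FD 14: (0,0) -> (0,14) [heading=90, draw]
FD 7: (0,14) -> (0,21) [heading=90, draw]
RT 180: heading 90 -> 270
FD 7: (0,21) -> (0,14) [heading=270, draw]
RT 180: heading 270 -> 90
FD 8: (0,14) -> (0,22) [heading=90, draw]
Final: pos=(0,22), heading=90, 4 segment(s) drawn
Waypoints (5 total):
(0, 0)
(0, 14)
(0, 21)
(0, 14)
(0, 22)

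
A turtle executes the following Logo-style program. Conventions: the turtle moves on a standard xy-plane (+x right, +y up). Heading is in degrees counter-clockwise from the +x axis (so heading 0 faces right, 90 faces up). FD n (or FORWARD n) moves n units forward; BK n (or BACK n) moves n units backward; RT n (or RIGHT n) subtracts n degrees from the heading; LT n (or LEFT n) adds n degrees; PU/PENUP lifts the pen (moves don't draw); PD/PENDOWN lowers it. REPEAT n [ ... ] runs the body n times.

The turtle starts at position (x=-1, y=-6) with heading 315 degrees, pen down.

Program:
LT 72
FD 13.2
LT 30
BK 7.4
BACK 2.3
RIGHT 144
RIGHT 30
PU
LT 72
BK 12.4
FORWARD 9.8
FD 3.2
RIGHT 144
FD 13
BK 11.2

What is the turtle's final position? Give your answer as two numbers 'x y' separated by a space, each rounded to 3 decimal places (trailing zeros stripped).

Answer: 4.125 -8.285

Derivation:
Executing turtle program step by step:
Start: pos=(-1,-6), heading=315, pen down
LT 72: heading 315 -> 27
FD 13.2: (-1,-6) -> (10.761,-0.007) [heading=27, draw]
LT 30: heading 27 -> 57
BK 7.4: (10.761,-0.007) -> (6.731,-6.213) [heading=57, draw]
BK 2.3: (6.731,-6.213) -> (5.478,-8.142) [heading=57, draw]
RT 144: heading 57 -> 273
RT 30: heading 273 -> 243
PU: pen up
LT 72: heading 243 -> 315
BK 12.4: (5.478,-8.142) -> (-3.29,0.626) [heading=315, move]
FD 9.8: (-3.29,0.626) -> (3.64,-6.304) [heading=315, move]
FD 3.2: (3.64,-6.304) -> (5.903,-8.567) [heading=315, move]
RT 144: heading 315 -> 171
FD 13: (5.903,-8.567) -> (-6.937,-6.533) [heading=171, move]
BK 11.2: (-6.937,-6.533) -> (4.125,-8.285) [heading=171, move]
Final: pos=(4.125,-8.285), heading=171, 3 segment(s) drawn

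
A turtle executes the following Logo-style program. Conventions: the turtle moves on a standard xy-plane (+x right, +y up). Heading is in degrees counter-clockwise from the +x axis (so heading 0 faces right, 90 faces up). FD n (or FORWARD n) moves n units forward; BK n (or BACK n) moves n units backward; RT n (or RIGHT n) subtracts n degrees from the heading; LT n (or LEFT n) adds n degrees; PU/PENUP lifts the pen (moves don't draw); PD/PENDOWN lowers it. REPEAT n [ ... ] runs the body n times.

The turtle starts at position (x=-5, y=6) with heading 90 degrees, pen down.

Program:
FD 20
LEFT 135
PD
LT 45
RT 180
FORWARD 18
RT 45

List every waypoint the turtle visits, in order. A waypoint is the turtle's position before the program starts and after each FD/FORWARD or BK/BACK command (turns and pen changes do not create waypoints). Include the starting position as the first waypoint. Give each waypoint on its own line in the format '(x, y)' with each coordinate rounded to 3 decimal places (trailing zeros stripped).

Executing turtle program step by step:
Start: pos=(-5,6), heading=90, pen down
FD 20: (-5,6) -> (-5,26) [heading=90, draw]
LT 135: heading 90 -> 225
PD: pen down
LT 45: heading 225 -> 270
RT 180: heading 270 -> 90
FD 18: (-5,26) -> (-5,44) [heading=90, draw]
RT 45: heading 90 -> 45
Final: pos=(-5,44), heading=45, 2 segment(s) drawn
Waypoints (3 total):
(-5, 6)
(-5, 26)
(-5, 44)

Answer: (-5, 6)
(-5, 26)
(-5, 44)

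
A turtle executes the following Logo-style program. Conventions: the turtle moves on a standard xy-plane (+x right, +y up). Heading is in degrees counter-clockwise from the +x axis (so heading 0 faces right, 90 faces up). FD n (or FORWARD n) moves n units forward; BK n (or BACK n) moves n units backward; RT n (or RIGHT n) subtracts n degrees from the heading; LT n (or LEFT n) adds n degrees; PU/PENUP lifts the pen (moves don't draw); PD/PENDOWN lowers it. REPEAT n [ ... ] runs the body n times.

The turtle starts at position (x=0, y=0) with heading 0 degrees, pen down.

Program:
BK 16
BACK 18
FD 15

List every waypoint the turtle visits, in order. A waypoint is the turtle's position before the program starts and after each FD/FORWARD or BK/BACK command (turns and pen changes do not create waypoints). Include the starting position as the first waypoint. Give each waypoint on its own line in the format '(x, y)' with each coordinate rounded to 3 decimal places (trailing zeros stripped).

Answer: (0, 0)
(-16, 0)
(-34, 0)
(-19, 0)

Derivation:
Executing turtle program step by step:
Start: pos=(0,0), heading=0, pen down
BK 16: (0,0) -> (-16,0) [heading=0, draw]
BK 18: (-16,0) -> (-34,0) [heading=0, draw]
FD 15: (-34,0) -> (-19,0) [heading=0, draw]
Final: pos=(-19,0), heading=0, 3 segment(s) drawn
Waypoints (4 total):
(0, 0)
(-16, 0)
(-34, 0)
(-19, 0)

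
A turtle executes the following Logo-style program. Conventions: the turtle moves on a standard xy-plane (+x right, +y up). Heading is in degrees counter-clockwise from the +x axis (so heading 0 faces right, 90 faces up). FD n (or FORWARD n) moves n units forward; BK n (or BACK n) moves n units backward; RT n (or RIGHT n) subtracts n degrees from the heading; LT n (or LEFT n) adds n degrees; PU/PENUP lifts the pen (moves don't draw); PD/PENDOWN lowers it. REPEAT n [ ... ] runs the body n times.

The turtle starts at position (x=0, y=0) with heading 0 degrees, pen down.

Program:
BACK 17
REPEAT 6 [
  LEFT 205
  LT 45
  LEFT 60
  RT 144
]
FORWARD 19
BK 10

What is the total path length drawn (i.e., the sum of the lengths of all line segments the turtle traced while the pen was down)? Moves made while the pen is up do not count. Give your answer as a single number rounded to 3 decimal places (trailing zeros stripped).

Answer: 46

Derivation:
Executing turtle program step by step:
Start: pos=(0,0), heading=0, pen down
BK 17: (0,0) -> (-17,0) [heading=0, draw]
REPEAT 6 [
  -- iteration 1/6 --
  LT 205: heading 0 -> 205
  LT 45: heading 205 -> 250
  LT 60: heading 250 -> 310
  RT 144: heading 310 -> 166
  -- iteration 2/6 --
  LT 205: heading 166 -> 11
  LT 45: heading 11 -> 56
  LT 60: heading 56 -> 116
  RT 144: heading 116 -> 332
  -- iteration 3/6 --
  LT 205: heading 332 -> 177
  LT 45: heading 177 -> 222
  LT 60: heading 222 -> 282
  RT 144: heading 282 -> 138
  -- iteration 4/6 --
  LT 205: heading 138 -> 343
  LT 45: heading 343 -> 28
  LT 60: heading 28 -> 88
  RT 144: heading 88 -> 304
  -- iteration 5/6 --
  LT 205: heading 304 -> 149
  LT 45: heading 149 -> 194
  LT 60: heading 194 -> 254
  RT 144: heading 254 -> 110
  -- iteration 6/6 --
  LT 205: heading 110 -> 315
  LT 45: heading 315 -> 0
  LT 60: heading 0 -> 60
  RT 144: heading 60 -> 276
]
FD 19: (-17,0) -> (-15.014,-18.896) [heading=276, draw]
BK 10: (-15.014,-18.896) -> (-16.059,-8.951) [heading=276, draw]
Final: pos=(-16.059,-8.951), heading=276, 3 segment(s) drawn

Segment lengths:
  seg 1: (0,0) -> (-17,0), length = 17
  seg 2: (-17,0) -> (-15.014,-18.896), length = 19
  seg 3: (-15.014,-18.896) -> (-16.059,-8.951), length = 10
Total = 46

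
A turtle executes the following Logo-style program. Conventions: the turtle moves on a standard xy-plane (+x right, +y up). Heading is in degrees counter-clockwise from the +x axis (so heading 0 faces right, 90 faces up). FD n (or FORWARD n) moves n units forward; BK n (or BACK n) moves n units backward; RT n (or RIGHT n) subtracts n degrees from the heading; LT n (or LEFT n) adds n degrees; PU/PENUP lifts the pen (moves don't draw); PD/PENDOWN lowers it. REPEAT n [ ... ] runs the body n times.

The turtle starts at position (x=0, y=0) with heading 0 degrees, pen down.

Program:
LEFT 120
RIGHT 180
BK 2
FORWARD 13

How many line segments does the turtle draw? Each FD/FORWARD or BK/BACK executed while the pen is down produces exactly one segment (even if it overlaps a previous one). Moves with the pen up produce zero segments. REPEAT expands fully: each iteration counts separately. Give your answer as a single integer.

Answer: 2

Derivation:
Executing turtle program step by step:
Start: pos=(0,0), heading=0, pen down
LT 120: heading 0 -> 120
RT 180: heading 120 -> 300
BK 2: (0,0) -> (-1,1.732) [heading=300, draw]
FD 13: (-1,1.732) -> (5.5,-9.526) [heading=300, draw]
Final: pos=(5.5,-9.526), heading=300, 2 segment(s) drawn
Segments drawn: 2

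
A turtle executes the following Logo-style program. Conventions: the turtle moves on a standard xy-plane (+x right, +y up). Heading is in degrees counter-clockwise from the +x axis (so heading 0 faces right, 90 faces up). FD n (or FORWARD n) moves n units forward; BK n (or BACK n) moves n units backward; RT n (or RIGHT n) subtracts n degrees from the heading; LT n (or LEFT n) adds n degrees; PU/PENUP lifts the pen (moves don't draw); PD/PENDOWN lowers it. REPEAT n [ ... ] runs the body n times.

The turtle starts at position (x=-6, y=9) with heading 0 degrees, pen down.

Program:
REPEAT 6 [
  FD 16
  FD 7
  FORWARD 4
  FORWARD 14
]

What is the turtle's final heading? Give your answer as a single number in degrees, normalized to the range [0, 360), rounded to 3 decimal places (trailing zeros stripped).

Executing turtle program step by step:
Start: pos=(-6,9), heading=0, pen down
REPEAT 6 [
  -- iteration 1/6 --
  FD 16: (-6,9) -> (10,9) [heading=0, draw]
  FD 7: (10,9) -> (17,9) [heading=0, draw]
  FD 4: (17,9) -> (21,9) [heading=0, draw]
  FD 14: (21,9) -> (35,9) [heading=0, draw]
  -- iteration 2/6 --
  FD 16: (35,9) -> (51,9) [heading=0, draw]
  FD 7: (51,9) -> (58,9) [heading=0, draw]
  FD 4: (58,9) -> (62,9) [heading=0, draw]
  FD 14: (62,9) -> (76,9) [heading=0, draw]
  -- iteration 3/6 --
  FD 16: (76,9) -> (92,9) [heading=0, draw]
  FD 7: (92,9) -> (99,9) [heading=0, draw]
  FD 4: (99,9) -> (103,9) [heading=0, draw]
  FD 14: (103,9) -> (117,9) [heading=0, draw]
  -- iteration 4/6 --
  FD 16: (117,9) -> (133,9) [heading=0, draw]
  FD 7: (133,9) -> (140,9) [heading=0, draw]
  FD 4: (140,9) -> (144,9) [heading=0, draw]
  FD 14: (144,9) -> (158,9) [heading=0, draw]
  -- iteration 5/6 --
  FD 16: (158,9) -> (174,9) [heading=0, draw]
  FD 7: (174,9) -> (181,9) [heading=0, draw]
  FD 4: (181,9) -> (185,9) [heading=0, draw]
  FD 14: (185,9) -> (199,9) [heading=0, draw]
  -- iteration 6/6 --
  FD 16: (199,9) -> (215,9) [heading=0, draw]
  FD 7: (215,9) -> (222,9) [heading=0, draw]
  FD 4: (222,9) -> (226,9) [heading=0, draw]
  FD 14: (226,9) -> (240,9) [heading=0, draw]
]
Final: pos=(240,9), heading=0, 24 segment(s) drawn

Answer: 0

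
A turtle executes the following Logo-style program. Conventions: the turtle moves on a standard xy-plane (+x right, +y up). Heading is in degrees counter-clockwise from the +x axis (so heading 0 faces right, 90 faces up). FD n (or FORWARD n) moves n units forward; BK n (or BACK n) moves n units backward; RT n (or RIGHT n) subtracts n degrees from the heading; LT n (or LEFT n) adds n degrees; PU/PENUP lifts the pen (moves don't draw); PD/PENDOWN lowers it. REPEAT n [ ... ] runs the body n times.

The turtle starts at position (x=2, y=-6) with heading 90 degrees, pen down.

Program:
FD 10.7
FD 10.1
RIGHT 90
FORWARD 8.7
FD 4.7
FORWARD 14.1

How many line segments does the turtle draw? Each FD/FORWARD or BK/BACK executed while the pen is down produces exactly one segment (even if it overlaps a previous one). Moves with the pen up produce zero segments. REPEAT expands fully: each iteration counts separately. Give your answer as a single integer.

Answer: 5

Derivation:
Executing turtle program step by step:
Start: pos=(2,-6), heading=90, pen down
FD 10.7: (2,-6) -> (2,4.7) [heading=90, draw]
FD 10.1: (2,4.7) -> (2,14.8) [heading=90, draw]
RT 90: heading 90 -> 0
FD 8.7: (2,14.8) -> (10.7,14.8) [heading=0, draw]
FD 4.7: (10.7,14.8) -> (15.4,14.8) [heading=0, draw]
FD 14.1: (15.4,14.8) -> (29.5,14.8) [heading=0, draw]
Final: pos=(29.5,14.8), heading=0, 5 segment(s) drawn
Segments drawn: 5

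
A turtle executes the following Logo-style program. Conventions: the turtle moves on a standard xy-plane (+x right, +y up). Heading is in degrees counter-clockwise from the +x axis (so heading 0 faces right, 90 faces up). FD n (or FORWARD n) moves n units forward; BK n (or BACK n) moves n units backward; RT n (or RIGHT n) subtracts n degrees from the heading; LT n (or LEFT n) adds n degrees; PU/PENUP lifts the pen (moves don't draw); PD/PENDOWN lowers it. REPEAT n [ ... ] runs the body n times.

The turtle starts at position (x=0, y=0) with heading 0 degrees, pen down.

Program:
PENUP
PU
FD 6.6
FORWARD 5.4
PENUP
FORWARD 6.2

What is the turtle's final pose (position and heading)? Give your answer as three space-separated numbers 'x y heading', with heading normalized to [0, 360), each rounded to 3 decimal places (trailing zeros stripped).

Executing turtle program step by step:
Start: pos=(0,0), heading=0, pen down
PU: pen up
PU: pen up
FD 6.6: (0,0) -> (6.6,0) [heading=0, move]
FD 5.4: (6.6,0) -> (12,0) [heading=0, move]
PU: pen up
FD 6.2: (12,0) -> (18.2,0) [heading=0, move]
Final: pos=(18.2,0), heading=0, 0 segment(s) drawn

Answer: 18.2 0 0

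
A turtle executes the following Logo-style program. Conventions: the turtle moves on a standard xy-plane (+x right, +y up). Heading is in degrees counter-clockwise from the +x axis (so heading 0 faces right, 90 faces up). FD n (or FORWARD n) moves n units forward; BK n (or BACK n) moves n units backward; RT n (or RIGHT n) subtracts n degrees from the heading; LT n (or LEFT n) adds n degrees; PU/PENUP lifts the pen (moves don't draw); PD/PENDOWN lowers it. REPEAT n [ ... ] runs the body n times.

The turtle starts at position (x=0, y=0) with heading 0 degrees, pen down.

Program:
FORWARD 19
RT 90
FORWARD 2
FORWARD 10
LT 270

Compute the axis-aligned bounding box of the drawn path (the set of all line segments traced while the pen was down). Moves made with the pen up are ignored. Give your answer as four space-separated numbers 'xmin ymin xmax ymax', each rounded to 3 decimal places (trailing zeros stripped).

Executing turtle program step by step:
Start: pos=(0,0), heading=0, pen down
FD 19: (0,0) -> (19,0) [heading=0, draw]
RT 90: heading 0 -> 270
FD 2: (19,0) -> (19,-2) [heading=270, draw]
FD 10: (19,-2) -> (19,-12) [heading=270, draw]
LT 270: heading 270 -> 180
Final: pos=(19,-12), heading=180, 3 segment(s) drawn

Segment endpoints: x in {0, 19}, y in {-12, -2, 0}
xmin=0, ymin=-12, xmax=19, ymax=0

Answer: 0 -12 19 0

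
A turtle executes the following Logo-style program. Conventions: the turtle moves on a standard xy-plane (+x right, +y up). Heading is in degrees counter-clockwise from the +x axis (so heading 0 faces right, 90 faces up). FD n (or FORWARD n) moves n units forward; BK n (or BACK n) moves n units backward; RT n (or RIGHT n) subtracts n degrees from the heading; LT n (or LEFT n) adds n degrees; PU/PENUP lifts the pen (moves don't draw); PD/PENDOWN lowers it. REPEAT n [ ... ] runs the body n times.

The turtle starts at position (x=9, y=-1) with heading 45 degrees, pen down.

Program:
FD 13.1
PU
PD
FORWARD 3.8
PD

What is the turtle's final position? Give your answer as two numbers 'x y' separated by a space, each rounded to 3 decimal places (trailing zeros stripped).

Executing turtle program step by step:
Start: pos=(9,-1), heading=45, pen down
FD 13.1: (9,-1) -> (18.263,8.263) [heading=45, draw]
PU: pen up
PD: pen down
FD 3.8: (18.263,8.263) -> (20.95,10.95) [heading=45, draw]
PD: pen down
Final: pos=(20.95,10.95), heading=45, 2 segment(s) drawn

Answer: 20.95 10.95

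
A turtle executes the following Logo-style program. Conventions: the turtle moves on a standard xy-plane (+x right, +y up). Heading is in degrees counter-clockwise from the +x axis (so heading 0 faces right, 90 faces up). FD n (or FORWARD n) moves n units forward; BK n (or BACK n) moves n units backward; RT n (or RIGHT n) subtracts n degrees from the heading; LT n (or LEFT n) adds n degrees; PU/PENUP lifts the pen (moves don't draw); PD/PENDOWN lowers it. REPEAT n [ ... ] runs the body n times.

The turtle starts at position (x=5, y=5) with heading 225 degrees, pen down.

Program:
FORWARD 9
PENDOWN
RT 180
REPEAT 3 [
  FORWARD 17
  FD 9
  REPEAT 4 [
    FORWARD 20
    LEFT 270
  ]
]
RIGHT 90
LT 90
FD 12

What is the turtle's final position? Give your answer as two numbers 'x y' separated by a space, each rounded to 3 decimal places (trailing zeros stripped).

Executing turtle program step by step:
Start: pos=(5,5), heading=225, pen down
FD 9: (5,5) -> (-1.364,-1.364) [heading=225, draw]
PD: pen down
RT 180: heading 225 -> 45
REPEAT 3 [
  -- iteration 1/3 --
  FD 17: (-1.364,-1.364) -> (10.657,10.657) [heading=45, draw]
  FD 9: (10.657,10.657) -> (17.021,17.021) [heading=45, draw]
  REPEAT 4 [
    -- iteration 1/4 --
    FD 20: (17.021,17.021) -> (31.163,31.163) [heading=45, draw]
    LT 270: heading 45 -> 315
    -- iteration 2/4 --
    FD 20: (31.163,31.163) -> (45.305,17.021) [heading=315, draw]
    LT 270: heading 315 -> 225
    -- iteration 3/4 --
    FD 20: (45.305,17.021) -> (31.163,2.879) [heading=225, draw]
    LT 270: heading 225 -> 135
    -- iteration 4/4 --
    FD 20: (31.163,2.879) -> (17.021,17.021) [heading=135, draw]
    LT 270: heading 135 -> 45
  ]
  -- iteration 2/3 --
  FD 17: (17.021,17.021) -> (29.042,29.042) [heading=45, draw]
  FD 9: (29.042,29.042) -> (35.406,35.406) [heading=45, draw]
  REPEAT 4 [
    -- iteration 1/4 --
    FD 20: (35.406,35.406) -> (49.548,49.548) [heading=45, draw]
    LT 270: heading 45 -> 315
    -- iteration 2/4 --
    FD 20: (49.548,49.548) -> (63.69,35.406) [heading=315, draw]
    LT 270: heading 315 -> 225
    -- iteration 3/4 --
    FD 20: (63.69,35.406) -> (49.548,21.263) [heading=225, draw]
    LT 270: heading 225 -> 135
    -- iteration 4/4 --
    FD 20: (49.548,21.263) -> (35.406,35.406) [heading=135, draw]
    LT 270: heading 135 -> 45
  ]
  -- iteration 3/3 --
  FD 17: (35.406,35.406) -> (47.426,47.426) [heading=45, draw]
  FD 9: (47.426,47.426) -> (53.79,53.79) [heading=45, draw]
  REPEAT 4 [
    -- iteration 1/4 --
    FD 20: (53.79,53.79) -> (67.933,67.933) [heading=45, draw]
    LT 270: heading 45 -> 315
    -- iteration 2/4 --
    FD 20: (67.933,67.933) -> (82.075,53.79) [heading=315, draw]
    LT 270: heading 315 -> 225
    -- iteration 3/4 --
    FD 20: (82.075,53.79) -> (67.933,39.648) [heading=225, draw]
    LT 270: heading 225 -> 135
    -- iteration 4/4 --
    FD 20: (67.933,39.648) -> (53.79,53.79) [heading=135, draw]
    LT 270: heading 135 -> 45
  ]
]
RT 90: heading 45 -> 315
LT 90: heading 315 -> 45
FD 12: (53.79,53.79) -> (62.276,62.276) [heading=45, draw]
Final: pos=(62.276,62.276), heading=45, 20 segment(s) drawn

Answer: 62.276 62.276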